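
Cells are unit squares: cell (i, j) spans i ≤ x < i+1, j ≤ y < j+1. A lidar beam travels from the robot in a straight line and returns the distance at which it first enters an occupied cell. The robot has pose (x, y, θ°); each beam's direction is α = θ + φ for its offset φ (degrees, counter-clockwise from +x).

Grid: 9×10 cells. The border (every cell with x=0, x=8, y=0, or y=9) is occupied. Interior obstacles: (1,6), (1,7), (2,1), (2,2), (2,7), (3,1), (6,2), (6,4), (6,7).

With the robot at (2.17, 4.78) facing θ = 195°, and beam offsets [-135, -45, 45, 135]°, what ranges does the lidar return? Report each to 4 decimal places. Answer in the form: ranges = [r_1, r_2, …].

ranges = [4.8728, 1.3510, 2.3400, 4.4225]

beam 1: φ=-135°, α=60°
  dir = (cos 60°, sin 60°) = (0.5000, 0.8660); from cell (2,4)
  next x-line at t=1.6600, next y-line at t=0.2540; Δt_x=2.0000, Δt_y=1.1547
    y: enter (2,5) at t=0.2540
    y: enter (2,6) at t=1.4087
    x: enter (3,6) at t=1.6600
    y: enter (3,7) at t=2.5634
    x: enter (4,7) at t=3.6600
    y: enter (4,8) at t=3.7181
    y: enter (4,9) at t=4.8728 ← occupied
  → r_1 = 4.8728
beam 2: φ=-45°, α=150°
  dir = (cos 150°, sin 150°) = (-0.8660, 0.5000); from cell (2,4)
  next x-line at t=0.1963, next y-line at t=0.4400; Δt_x=1.1547, Δt_y=2.0000
    x: enter (1,4) at t=0.1963
    y: enter (1,5) at t=0.4400
    x: enter (0,5) at t=1.3510 ← occupied
  → r_2 = 1.3510
beam 3: φ=45°, α=240°
  dir = (cos 240°, sin 240°) = (-0.5000, -0.8660); from cell (2,4)
  next x-line at t=0.3400, next y-line at t=0.9007; Δt_x=2.0000, Δt_y=1.1547
    x: enter (1,4) at t=0.3400
    y: enter (1,3) at t=0.9007
    y: enter (1,2) at t=2.0554
    x: enter (0,2) at t=2.3400 ← occupied
  → r_3 = 2.3400
beam 4: φ=135°, α=330°
  dir = (cos 330°, sin 330°) = (0.8660, -0.5000); from cell (2,4)
  next x-line at t=0.9584, next y-line at t=1.5600; Δt_x=1.1547, Δt_y=2.0000
    x: enter (3,4) at t=0.9584
    y: enter (3,3) at t=1.5600
    x: enter (4,3) at t=2.1131
    x: enter (5,3) at t=3.2678
    y: enter (5,2) at t=3.5600
    x: enter (6,2) at t=4.4225 ← occupied
  → r_4 = 4.4225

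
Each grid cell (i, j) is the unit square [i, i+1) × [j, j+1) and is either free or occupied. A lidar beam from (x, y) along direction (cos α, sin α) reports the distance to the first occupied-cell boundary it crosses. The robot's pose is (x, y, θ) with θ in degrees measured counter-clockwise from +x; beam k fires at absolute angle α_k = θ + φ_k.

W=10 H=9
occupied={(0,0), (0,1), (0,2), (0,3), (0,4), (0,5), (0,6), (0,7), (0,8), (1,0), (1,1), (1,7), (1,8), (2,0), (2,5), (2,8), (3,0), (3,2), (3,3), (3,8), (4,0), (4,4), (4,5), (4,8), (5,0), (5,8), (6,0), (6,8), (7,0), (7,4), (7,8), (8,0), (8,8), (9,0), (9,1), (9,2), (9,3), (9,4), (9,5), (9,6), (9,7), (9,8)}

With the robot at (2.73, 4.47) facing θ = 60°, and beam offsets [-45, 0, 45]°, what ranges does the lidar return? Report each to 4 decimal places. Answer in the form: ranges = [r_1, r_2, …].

ranges = [1.3148, 4.0761, 0.5487]

beam 1: φ=-45°, α=15°
  d=(0.9659,0.2588)  start (2,4)  tX=0.2795 tY=2.0478  stride 1/|dx|=1.0353 1/|dy|=3.8637
    cross x-line → (3,4), t=0.2795
    cross x-line → (4,4), t=1.3148 (wall)
  → r_1 = 1.3148
beam 2: φ=0°, α=60°
  d=(0.5000,0.8660)  start (2,4)  tX=0.5400 tY=0.6120  stride 1/|dx|=2.0000 1/|dy|=1.1547
    cross x-line → (3,4), t=0.5400
    cross y-line → (3,5), t=0.6120
    cross y-line → (3,6), t=1.7667
    cross x-line → (4,6), t=2.5400
    cross y-line → (4,7), t=2.9214
    cross y-line → (4,8), t=4.0761 (wall)
  → r_2 = 4.0761
beam 3: φ=45°, α=105°
  d=(-0.2588,0.9659)  start (2,4)  tX=2.8205 tY=0.5487  stride 1/|dx|=3.8637 1/|dy|=1.0353
    cross y-line → (2,5), t=0.5487 (wall)
  → r_3 = 0.5487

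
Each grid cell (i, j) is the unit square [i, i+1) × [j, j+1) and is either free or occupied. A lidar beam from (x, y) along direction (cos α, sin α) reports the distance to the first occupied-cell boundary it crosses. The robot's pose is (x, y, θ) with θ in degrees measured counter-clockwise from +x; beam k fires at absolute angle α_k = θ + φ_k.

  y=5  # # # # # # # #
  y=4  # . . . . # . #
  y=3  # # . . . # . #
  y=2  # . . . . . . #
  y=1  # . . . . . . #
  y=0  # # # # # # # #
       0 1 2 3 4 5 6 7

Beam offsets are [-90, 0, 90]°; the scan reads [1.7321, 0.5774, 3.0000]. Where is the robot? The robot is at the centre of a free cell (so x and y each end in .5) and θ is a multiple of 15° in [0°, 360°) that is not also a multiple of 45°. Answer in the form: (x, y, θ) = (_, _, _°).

(x, y, θ) = (5.5, 2.5, 120°)

The pose lattice has 21·16 = 336 candidates. Test each by forward raycasting.
  (3.5, 1.5, 345°): beam 1 = 0.5176 ≠ 1.7321 ✗
  (6.5, 1.5, 285°): beam 1 = 1.9319 ≠ 1.7321 ✗
  (4.5, 1.5, 330°): beam 1 = 0.5774 ≠ 1.7321 ✗
  …
  (5.5, 2.5, 120°): r_1=1.7321, r_2=0.5774, r_3=3.0000 — all match ✓
Only this pose fits every beam.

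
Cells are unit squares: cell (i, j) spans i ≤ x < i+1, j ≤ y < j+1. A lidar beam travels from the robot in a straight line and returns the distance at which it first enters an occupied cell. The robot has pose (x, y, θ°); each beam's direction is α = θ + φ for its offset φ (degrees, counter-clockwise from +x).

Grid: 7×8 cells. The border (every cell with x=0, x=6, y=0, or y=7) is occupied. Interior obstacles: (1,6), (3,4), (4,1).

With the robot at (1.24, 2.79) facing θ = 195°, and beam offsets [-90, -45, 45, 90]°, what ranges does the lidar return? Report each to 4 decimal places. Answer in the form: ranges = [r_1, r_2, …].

beam 1: φ=-90°, α=105°
  d=(-0.2588,0.9659)  start (1,2)  tX=0.9273 tY=0.2174  stride 1/|dx|=3.8637 1/|dy|=1.0353
    cross y-line → (1,3), t=0.2174
    cross x-line → (0,3), t=0.9273 (wall)
  → r_1 = 0.9273
beam 2: φ=-45°, α=150°
  d=(-0.8660,0.5000)  start (1,2)  tX=0.2771 tY=0.4200  stride 1/|dx|=1.1547 1/|dy|=2.0000
    cross x-line → (0,2), t=0.2771 (wall)
  → r_2 = 0.2771
beam 3: φ=45°, α=240°
  d=(-0.5000,-0.8660)  start (1,2)  tX=0.4800 tY=0.9122  stride 1/|dx|=2.0000 1/|dy|=1.1547
    cross x-line → (0,2), t=0.4800 (wall)
  → r_3 = 0.4800
beam 4: φ=90°, α=285°
  d=(0.2588,-0.9659)  start (1,2)  tX=2.9364 tY=0.8179  stride 1/|dx|=3.8637 1/|dy|=1.0353
    cross y-line → (1,1), t=0.8179
    cross y-line → (1,0), t=1.8531 (wall)
  → r_4 = 1.8531

ranges = [0.9273, 0.2771, 0.4800, 1.8531]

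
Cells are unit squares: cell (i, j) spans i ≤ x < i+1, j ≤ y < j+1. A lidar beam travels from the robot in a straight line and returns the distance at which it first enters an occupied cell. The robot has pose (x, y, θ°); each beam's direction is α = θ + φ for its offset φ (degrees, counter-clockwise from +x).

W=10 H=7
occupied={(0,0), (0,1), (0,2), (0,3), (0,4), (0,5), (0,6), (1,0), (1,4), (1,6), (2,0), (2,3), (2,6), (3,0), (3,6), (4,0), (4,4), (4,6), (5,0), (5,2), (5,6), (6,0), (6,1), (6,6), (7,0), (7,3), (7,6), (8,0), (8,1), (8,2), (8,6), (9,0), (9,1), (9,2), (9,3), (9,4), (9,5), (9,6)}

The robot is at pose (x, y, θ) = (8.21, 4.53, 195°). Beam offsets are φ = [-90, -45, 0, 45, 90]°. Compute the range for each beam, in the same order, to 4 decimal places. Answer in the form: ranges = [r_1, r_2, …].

beam 1: φ=-90°, α=105°
  direction (-0.2588, 0.9659); cell (8,4); t to first gridline: x 0.8114, y 0.4866 (then +3.8637 / +1.0353)
    (8,5) via y @ 0.4866
    (7,5) via x @ 0.8114
    (7,6) via y @ 1.5219  # hit
  → r_1 = 1.5219
beam 2: φ=-45°, α=150°
  direction (-0.8660, 0.5000); cell (8,4); t to first gridline: x 0.2425, y 0.9400 (then +1.1547 / +2.0000)
    (7,4) via x @ 0.2425
    (7,5) via y @ 0.9400
    (6,5) via x @ 1.3972
    (5,5) via x @ 2.5519
    (5,6) via y @ 2.9400  # hit
  → r_2 = 2.9400
beam 3: φ=0°, α=195°
  direction (-0.9659, -0.2588); cell (8,4); t to first gridline: x 0.2174, y 2.0478 (then +1.0353 / +3.8637)
    (7,4) via x @ 0.2174
    (6,4) via x @ 1.2527
    (6,3) via y @ 2.0478
    (5,3) via x @ 2.2880
    (4,3) via x @ 3.3232
    (3,3) via x @ 4.3585
    (2,3) via x @ 5.3938  # hit
  → r_3 = 5.3938
beam 4: φ=45°, α=240°
  direction (-0.5000, -0.8660); cell (8,4); t to first gridline: x 0.4200, y 0.6120 (then +2.0000 / +1.1547)
    (7,4) via x @ 0.4200
    (7,3) via y @ 0.6120  # hit
  → r_4 = 0.6120
beam 5: φ=90°, α=285°
  direction (0.2588, -0.9659); cell (8,4); t to first gridline: x 3.0523, y 0.5487 (then +3.8637 / +1.0353)
    (8,3) via y @ 0.5487
    (8,2) via y @ 1.5840  # hit
  → r_5 = 1.5840

ranges = [1.5219, 2.9400, 5.3938, 0.6120, 1.5840]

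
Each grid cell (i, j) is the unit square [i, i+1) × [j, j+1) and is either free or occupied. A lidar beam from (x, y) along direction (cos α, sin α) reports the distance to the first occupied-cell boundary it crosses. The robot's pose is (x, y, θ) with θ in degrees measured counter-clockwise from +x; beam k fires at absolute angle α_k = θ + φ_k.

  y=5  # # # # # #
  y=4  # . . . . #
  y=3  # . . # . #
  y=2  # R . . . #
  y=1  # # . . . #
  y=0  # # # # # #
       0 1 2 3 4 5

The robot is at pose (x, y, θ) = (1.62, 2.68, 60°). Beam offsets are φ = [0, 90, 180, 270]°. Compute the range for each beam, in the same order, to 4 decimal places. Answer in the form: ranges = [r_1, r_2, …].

beam 1: φ=0°, α=60°
  direction (0.5000, 0.8660); cell (1,2); t to first gridline: x 0.7600, y 0.3695 (then +2.0000 / +1.1547)
    (1,3) via y @ 0.3695
    (2,3) via x @ 0.7600
    (2,4) via y @ 1.5242
    (2,5) via y @ 2.6789  # hit
  → r_1 = 2.6789
beam 2: φ=90°, α=150°
  direction (-0.8660, 0.5000); cell (1,2); t to first gridline: x 0.7159, y 0.6400 (then +1.1547 / +2.0000)
    (1,3) via y @ 0.6400
    (0,3) via x @ 0.7159  # hit
  → r_2 = 0.7159
beam 3: φ=180°, α=240°
  direction (-0.5000, -0.8660); cell (1,2); t to first gridline: x 1.2400, y 0.7852 (then +2.0000 / +1.1547)
    (1,1) via y @ 0.7852  # hit
  → r_3 = 0.7852
beam 4: φ=270°, α=330°
  direction (0.8660, -0.5000); cell (1,2); t to first gridline: x 0.4388, y 1.3600 (then +1.1547 / +2.0000)
    (2,2) via x @ 0.4388
    (2,1) via y @ 1.3600
    (3,1) via x @ 1.5935
    (4,1) via x @ 2.7482
    (4,0) via y @ 3.3600  # hit
  → r_4 = 3.3600

ranges = [2.6789, 0.7159, 0.7852, 3.3600]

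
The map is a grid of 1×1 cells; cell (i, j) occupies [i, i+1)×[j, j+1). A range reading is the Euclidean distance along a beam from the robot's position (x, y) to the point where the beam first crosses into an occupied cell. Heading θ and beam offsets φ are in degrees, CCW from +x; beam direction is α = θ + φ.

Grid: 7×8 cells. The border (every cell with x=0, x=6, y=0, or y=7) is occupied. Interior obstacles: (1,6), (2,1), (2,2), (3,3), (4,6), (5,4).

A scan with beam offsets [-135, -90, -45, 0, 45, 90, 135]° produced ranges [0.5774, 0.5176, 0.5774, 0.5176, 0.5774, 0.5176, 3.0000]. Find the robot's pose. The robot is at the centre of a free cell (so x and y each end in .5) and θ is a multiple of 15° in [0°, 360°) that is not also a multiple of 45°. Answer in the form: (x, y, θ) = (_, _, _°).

Enumerate (i+0.5, j+0.5, θ) over the 24 free cells and 16 admissible headings. For each, cast all 7 beams and compare to the given ranges.
  (5.5, 2.5, 345°): beam 1 = 2.8868 ≠ 0.5774 ✗
  (5.5, 2.5, 240°): beam 1 = 1.5529 ≠ 0.5774 ✗
  (5.5, 5.5, 105°): beam 3 = 1.0000 ≠ 0.5774 ✗
  (5.5, 3.5, 60°): beam 1 = 1.9319 ≠ 0.5774 ✗
  (1.5, 4.5, 195°): beam 1 = 2.8868 ≠ 0.5774 ✗
  …
  (5.5, 6.5, 105°): r_1=0.5774, r_2=0.5176, r_3=0.5774, r_4=0.5176, r_5=0.5774, r_6=0.5176, r_7=3.0000 — all match ✓
Unique over the lattice → pose = (5.5, 6.5, 105°).

(x, y, θ) = (5.5, 6.5, 105°)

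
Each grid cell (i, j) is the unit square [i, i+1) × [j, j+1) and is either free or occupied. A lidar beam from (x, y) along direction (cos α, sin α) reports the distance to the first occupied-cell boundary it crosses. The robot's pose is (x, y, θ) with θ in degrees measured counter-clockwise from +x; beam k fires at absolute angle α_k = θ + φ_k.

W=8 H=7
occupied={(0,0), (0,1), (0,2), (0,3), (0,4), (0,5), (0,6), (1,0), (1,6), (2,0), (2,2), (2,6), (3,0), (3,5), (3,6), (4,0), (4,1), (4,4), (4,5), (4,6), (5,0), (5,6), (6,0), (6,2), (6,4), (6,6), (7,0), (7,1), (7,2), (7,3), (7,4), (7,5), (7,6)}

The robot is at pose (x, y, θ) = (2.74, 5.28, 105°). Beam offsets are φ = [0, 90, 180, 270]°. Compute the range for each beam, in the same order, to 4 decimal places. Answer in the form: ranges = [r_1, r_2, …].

beam 1: φ=0°, α=105°
  cosα=-0.2588 sinα=0.9659 | (2,5) | tMaxX 2.8591 tMaxY 0.7454 | tΔX 3.8637 tΔY 1.0353
    t=0.7454 [y] (2,6) — stop
  → r_1 = 0.7454
beam 2: φ=90°, α=195°
  cosα=-0.9659 sinα=-0.2588 | (2,5) | tMaxX 0.7661 tMaxY 1.0818 | tΔX 1.0353 tΔY 3.8637
    t=0.7661 [x] (1,5)
    t=1.0818 [y] (1,4)
    t=1.8014 [x] (0,4) — stop
  → r_2 = 1.8014
beam 3: φ=180°, α=285°
  cosα=0.2588 sinα=-0.9659 | (2,5) | tMaxX 1.0046 tMaxY 0.2899 | tΔX 3.8637 tΔY 1.0353
    t=0.2899 [y] (2,4)
    t=1.0046 [x] (3,4)
    t=1.3252 [y] (3,3)
    t=2.3604 [y] (3,2)
    t=3.3957 [y] (3,1)
    t=4.4310 [y] (3,0) — stop
  → r_3 = 4.4310
beam 4: φ=270°, α=15°
  cosα=0.9659 sinα=0.2588 | (2,5) | tMaxX 0.2692 tMaxY 2.7819 | tΔX 1.0353 tΔY 3.8637
    t=0.2692 [x] (3,5) — stop
  → r_4 = 0.2692

ranges = [0.7454, 1.8014, 4.4310, 0.2692]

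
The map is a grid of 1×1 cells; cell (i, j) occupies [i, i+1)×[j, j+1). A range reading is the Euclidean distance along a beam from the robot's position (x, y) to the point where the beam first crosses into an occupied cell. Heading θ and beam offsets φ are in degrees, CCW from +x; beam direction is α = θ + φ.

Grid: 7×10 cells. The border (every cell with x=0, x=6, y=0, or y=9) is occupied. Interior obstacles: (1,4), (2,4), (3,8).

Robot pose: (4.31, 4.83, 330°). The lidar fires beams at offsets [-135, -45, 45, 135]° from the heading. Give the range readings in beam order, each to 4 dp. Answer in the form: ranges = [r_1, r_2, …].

ranges = [1.3562, 3.9651, 1.7496, 3.2818]

beam 1: φ=-135°, α=195°
  d=(-0.9659,-0.2588)  start (4,4)  tX=0.3209 tY=3.2069  stride 1/|dx|=1.0353 1/|dy|=3.8637
    cross x-line → (3,4), t=0.3209
    cross x-line → (2,4), t=1.3562 (wall)
  → r_1 = 1.3562
beam 2: φ=-45°, α=285°
  d=(0.2588,-0.9659)  start (4,4)  tX=2.6660 tY=0.8593  stride 1/|dx|=3.8637 1/|dy|=1.0353
    cross y-line → (4,3), t=0.8593
    cross y-line → (4,2), t=1.8946
    cross x-line → (5,2), t=2.6660
    cross y-line → (5,1), t=2.9298
    cross y-line → (5,0), t=3.9651 (wall)
  → r_2 = 3.9651
beam 3: φ=45°, α=15°
  d=(0.9659,0.2588)  start (4,4)  tX=0.7143 tY=0.6568  stride 1/|dx|=1.0353 1/|dy|=3.8637
    cross y-line → (4,5), t=0.6568
    cross x-line → (5,5), t=0.7143
    cross x-line → (6,5), t=1.7496 (wall)
  → r_3 = 1.7496
beam 4: φ=135°, α=105°
  d=(-0.2588,0.9659)  start (4,4)  tX=1.1977 tY=0.1760  stride 1/|dx|=3.8637 1/|dy|=1.0353
    cross y-line → (4,5), t=0.1760
    cross x-line → (3,5), t=1.1977
    cross y-line → (3,6), t=1.2113
    cross y-line → (3,7), t=2.2465
    cross y-line → (3,8), t=3.2818 (wall)
  → r_4 = 3.2818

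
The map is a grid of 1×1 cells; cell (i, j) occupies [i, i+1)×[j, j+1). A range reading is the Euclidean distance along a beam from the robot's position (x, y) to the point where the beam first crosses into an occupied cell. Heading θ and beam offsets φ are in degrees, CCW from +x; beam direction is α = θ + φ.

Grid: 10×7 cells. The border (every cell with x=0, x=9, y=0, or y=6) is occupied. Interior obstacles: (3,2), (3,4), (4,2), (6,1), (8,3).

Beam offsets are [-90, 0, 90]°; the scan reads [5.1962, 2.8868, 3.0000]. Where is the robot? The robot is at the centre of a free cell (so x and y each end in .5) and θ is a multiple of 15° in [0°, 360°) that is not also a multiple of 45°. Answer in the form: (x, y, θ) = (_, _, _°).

(x, y, θ) = (5.5, 4.5, 300°)

Candidates: 35 free-cell centres × 16 headings = 560 poses. Raycast each; keep the one whose scan matches to 4 dp.
  (7.5, 5.5, 120°): beam 1 = 1.0000 ≠ 5.1962 ✗
  (7.5, 2.5, 120°): beam 1 = 1.0000 ≠ 5.1962 ✗
  (5.5, 4.5, 285°): beam 1 = 1.5529 ≠ 5.1962 ✗
  …
  (5.5, 4.5, 300°): r_1=5.1962, r_2=2.8868, r_3=3.0000 — all match ✓
No second candidate reproduces the full scan.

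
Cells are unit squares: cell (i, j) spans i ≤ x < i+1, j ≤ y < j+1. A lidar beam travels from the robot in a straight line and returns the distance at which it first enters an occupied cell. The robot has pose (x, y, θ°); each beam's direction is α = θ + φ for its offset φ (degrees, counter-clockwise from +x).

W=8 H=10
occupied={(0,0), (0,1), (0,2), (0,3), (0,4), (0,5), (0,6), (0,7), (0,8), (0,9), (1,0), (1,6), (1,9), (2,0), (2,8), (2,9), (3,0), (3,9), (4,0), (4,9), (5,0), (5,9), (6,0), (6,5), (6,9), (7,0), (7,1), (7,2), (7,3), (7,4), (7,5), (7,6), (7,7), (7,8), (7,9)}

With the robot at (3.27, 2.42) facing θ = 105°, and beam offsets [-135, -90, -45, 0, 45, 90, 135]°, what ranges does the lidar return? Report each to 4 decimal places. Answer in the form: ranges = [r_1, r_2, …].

ranges = [2.8400, 3.8616, 7.4600, 6.8121, 2.6212, 2.3501, 1.6397]

beam 1: φ=-135°, α=330°
  direction (0.8660, -0.5000); cell (3,2); t to first gridline: x 0.8429, y 0.8400 (then +1.1547 / +2.0000)
    (3,1) via y @ 0.8400
    (4,1) via x @ 0.8429
    (5,1) via x @ 1.9976
    (5,0) via y @ 2.8400  # hit
  → r_1 = 2.8400
beam 2: φ=-90°, α=15°
  direction (0.9659, 0.2588); cell (3,2); t to first gridline: x 0.7558, y 2.2409 (then +1.0353 / +3.8637)
    (4,2) via x @ 0.7558
    (5,2) via x @ 1.7910
    (5,3) via y @ 2.2409
    (6,3) via x @ 2.8263
    (7,3) via x @ 3.8616  # hit
  → r_2 = 3.8616
beam 3: φ=-45°, α=60°
  direction (0.5000, 0.8660); cell (3,2); t to first gridline: x 1.4600, y 0.6697 (then +2.0000 / +1.1547)
    (3,3) via y @ 0.6697
    (4,3) via x @ 1.4600
    (4,4) via y @ 1.8244
    (4,5) via y @ 2.9791
    (5,5) via x @ 3.4600
    (5,6) via y @ 4.1338
    (5,7) via y @ 5.2885
    (6,7) via x @ 5.4600
    (6,8) via y @ 6.4432
    (7,8) via x @ 7.4600  # hit
  → r_3 = 7.4600
beam 4: φ=0°, α=105°
  direction (-0.2588, 0.9659); cell (3,2); t to first gridline: x 1.0432, y 0.6005 (then +3.8637 / +1.0353)
    (3,3) via y @ 0.6005
    (2,3) via x @ 1.0432
    (2,4) via y @ 1.6357
    (2,5) via y @ 2.6710
    (2,6) via y @ 3.7063
    (2,7) via y @ 4.7416
    (1,7) via x @ 4.9069
    (1,8) via y @ 5.7768
    (1,9) via y @ 6.8121  # hit
  → r_4 = 6.8121
beam 5: φ=45°, α=150°
  direction (-0.8660, 0.5000); cell (3,2); t to first gridline: x 0.3118, y 1.1600 (then +1.1547 / +2.0000)
    (2,2) via x @ 0.3118
    (2,3) via y @ 1.1600
    (1,3) via x @ 1.4665
    (0,3) via x @ 2.6212  # hit
  → r_5 = 2.6212
beam 6: φ=90°, α=195°
  direction (-0.9659, -0.2588); cell (3,2); t to first gridline: x 0.2795, y 1.6228 (then +1.0353 / +3.8637)
    (2,2) via x @ 0.2795
    (1,2) via x @ 1.3148
    (1,1) via y @ 1.6228
    (0,1) via x @ 2.3501  # hit
  → r_6 = 2.3501
beam 7: φ=135°, α=240°
  direction (-0.5000, -0.8660); cell (3,2); t to first gridline: x 0.5400, y 0.4850 (then +2.0000 / +1.1547)
    (3,1) via y @ 0.4850
    (2,1) via x @ 0.5400
    (2,0) via y @ 1.6397  # hit
  → r_7 = 1.6397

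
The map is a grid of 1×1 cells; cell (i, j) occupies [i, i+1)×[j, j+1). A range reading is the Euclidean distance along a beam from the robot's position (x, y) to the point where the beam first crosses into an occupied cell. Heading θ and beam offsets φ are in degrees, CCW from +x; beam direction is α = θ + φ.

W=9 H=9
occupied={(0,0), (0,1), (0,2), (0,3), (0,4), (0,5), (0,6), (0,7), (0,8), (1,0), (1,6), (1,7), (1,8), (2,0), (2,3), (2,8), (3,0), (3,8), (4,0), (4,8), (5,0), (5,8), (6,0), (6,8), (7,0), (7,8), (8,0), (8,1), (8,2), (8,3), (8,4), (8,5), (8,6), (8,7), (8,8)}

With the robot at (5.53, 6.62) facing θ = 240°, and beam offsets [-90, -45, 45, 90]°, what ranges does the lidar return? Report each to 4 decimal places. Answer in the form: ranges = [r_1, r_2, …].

ranges = [2.7600, 4.6898, 5.8183, 2.8521]

beam 1: φ=-90°, α=150°
  d=(-0.8660,0.5000)  start (5,6)  tX=0.6120 tY=0.7600  stride 1/|dx|=1.1547 1/|dy|=2.0000
    cross x-line → (4,6), t=0.6120
    cross y-line → (4,7), t=0.7600
    cross x-line → (3,7), t=1.7667
    cross y-line → (3,8), t=2.7600 (wall)
  → r_1 = 2.7600
beam 2: φ=-45°, α=195°
  d=(-0.9659,-0.2588)  start (5,6)  tX=0.5487 tY=2.3955  stride 1/|dx|=1.0353 1/|dy|=3.8637
    cross x-line → (4,6), t=0.5487
    cross x-line → (3,6), t=1.5840
    cross y-line → (3,5), t=2.3955
    cross x-line → (2,5), t=2.6192
    cross x-line → (1,5), t=3.6545
    cross x-line → (0,5), t=4.6898 (wall)
  → r_2 = 4.6898
beam 3: φ=45°, α=285°
  d=(0.2588,-0.9659)  start (5,6)  tX=1.8159 tY=0.6419  stride 1/|dx|=3.8637 1/|dy|=1.0353
    cross y-line → (5,5), t=0.6419
    cross y-line → (5,4), t=1.6771
    cross x-line → (6,4), t=1.8159
    cross y-line → (6,3), t=2.7124
    cross y-line → (6,2), t=3.7477
    cross y-line → (6,1), t=4.7830
    cross x-line → (7,1), t=5.6796
    cross y-line → (7,0), t=5.8183 (wall)
  → r_3 = 5.8183
beam 4: φ=90°, α=330°
  d=(0.8660,-0.5000)  start (5,6)  tX=0.5427 tY=1.2400  stride 1/|dx|=1.1547 1/|dy|=2.0000
    cross x-line → (6,6), t=0.5427
    cross y-line → (6,5), t=1.2400
    cross x-line → (7,5), t=1.6974
    cross x-line → (8,5), t=2.8521 (wall)
  → r_4 = 2.8521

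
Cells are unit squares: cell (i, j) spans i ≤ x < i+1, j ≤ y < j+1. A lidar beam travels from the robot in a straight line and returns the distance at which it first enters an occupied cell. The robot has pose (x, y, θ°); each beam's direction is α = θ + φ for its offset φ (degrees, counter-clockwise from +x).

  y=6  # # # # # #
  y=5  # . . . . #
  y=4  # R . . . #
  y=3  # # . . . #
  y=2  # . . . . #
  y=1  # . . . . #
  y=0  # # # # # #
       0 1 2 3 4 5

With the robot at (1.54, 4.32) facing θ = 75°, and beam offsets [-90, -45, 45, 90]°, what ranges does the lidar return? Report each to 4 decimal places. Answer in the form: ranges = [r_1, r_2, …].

beam 1: φ=-90°, α=345°
  dir = (cos 345°, sin 345°) = (0.9659, -0.2588); from cell (1,4)
  next x-line at t=0.4762, next y-line at t=1.2364; Δt_x=1.0353, Δt_y=3.8637
    x: enter (2,4) at t=0.4762
    y: enter (2,3) at t=1.2364
    x: enter (3,3) at t=1.5115
    x: enter (4,3) at t=2.5468
    x: enter (5,3) at t=3.5821 ← occupied
  → r_1 = 3.5821
beam 2: φ=-45°, α=30°
  dir = (cos 30°, sin 30°) = (0.8660, 0.5000); from cell (1,4)
  next x-line at t=0.5312, next y-line at t=1.3600; Δt_x=1.1547, Δt_y=2.0000
    x: enter (2,4) at t=0.5312
    y: enter (2,5) at t=1.3600
    x: enter (3,5) at t=1.6859
    x: enter (4,5) at t=2.8406
    y: enter (4,6) at t=3.3600 ← occupied
  → r_2 = 3.3600
beam 3: φ=45°, α=120°
  dir = (cos 120°, sin 120°) = (-0.5000, 0.8660); from cell (1,4)
  next x-line at t=1.0800, next y-line at t=0.7852; Δt_x=2.0000, Δt_y=1.1547
    y: enter (1,5) at t=0.7852
    x: enter (0,5) at t=1.0800 ← occupied
  → r_3 = 1.0800
beam 4: φ=90°, α=165°
  dir = (cos 165°, sin 165°) = (-0.9659, 0.2588); from cell (1,4)
  next x-line at t=0.5590, next y-line at t=2.6273; Δt_x=1.0353, Δt_y=3.8637
    x: enter (0,4) at t=0.5590 ← occupied
  → r_4 = 0.5590

ranges = [3.5821, 3.3600, 1.0800, 0.5590]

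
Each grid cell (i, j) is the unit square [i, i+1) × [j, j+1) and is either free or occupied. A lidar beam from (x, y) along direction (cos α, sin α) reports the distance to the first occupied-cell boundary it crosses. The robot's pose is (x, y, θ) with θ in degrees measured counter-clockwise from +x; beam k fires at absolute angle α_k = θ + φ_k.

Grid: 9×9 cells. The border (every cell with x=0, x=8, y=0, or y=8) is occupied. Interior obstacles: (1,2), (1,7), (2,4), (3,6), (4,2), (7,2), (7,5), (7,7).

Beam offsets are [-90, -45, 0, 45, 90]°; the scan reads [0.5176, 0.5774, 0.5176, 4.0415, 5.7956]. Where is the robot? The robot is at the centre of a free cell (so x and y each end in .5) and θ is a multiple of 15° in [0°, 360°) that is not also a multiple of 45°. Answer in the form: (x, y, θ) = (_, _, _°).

(x, y, θ) = (7.5, 4.5, 105°)

Candidates: 41 free-cell centres × 16 headings = 656 poses. Raycast each; keep the one whose scan matches to 4 dp.
  (3.5, 2.5, 150°): beam 1 = 6.3509 ≠ 0.5176 ✗
  (4.5, 3.5, 195°): beam 1 = 2.5882 ≠ 0.5176 ✗
  (4.5, 5.5, 165°): beam 1 = 2.5882 ≠ 0.5176 ✗
  (6.5, 5.5, 255°): beam 1 = 2.5882 ≠ 0.5176 ✗
  (2.5, 2.5, 330°): beam 1 = 1.7321 ≠ 0.5176 ✗
  …
  (7.5, 4.5, 105°): r_1=0.5176, r_2=0.5774, r_3=0.5176, r_4=4.0415, r_5=5.7956 — all match ✓
Only this pose fits every beam.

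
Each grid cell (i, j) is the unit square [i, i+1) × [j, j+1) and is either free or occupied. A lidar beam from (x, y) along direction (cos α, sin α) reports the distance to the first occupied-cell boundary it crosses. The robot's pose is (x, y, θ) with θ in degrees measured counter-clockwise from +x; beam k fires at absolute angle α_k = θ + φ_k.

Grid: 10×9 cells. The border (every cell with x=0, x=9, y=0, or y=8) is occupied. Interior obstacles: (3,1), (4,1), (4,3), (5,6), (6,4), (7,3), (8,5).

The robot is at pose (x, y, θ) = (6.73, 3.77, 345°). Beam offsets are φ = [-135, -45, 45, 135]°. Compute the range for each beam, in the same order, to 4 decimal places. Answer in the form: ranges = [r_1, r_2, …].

ranges = [3.5400, 0.5400, 0.3118, 0.2656]

beam 1: φ=-135°, α=210°
  direction (-0.8660, -0.5000); cell (6,3); t to first gridline: x 0.8429, y 1.5400 (then +1.1547 / +2.0000)
    (5,3) via x @ 0.8429
    (5,2) via y @ 1.5400
    (4,2) via x @ 1.9976
    (3,2) via x @ 3.1523
    (3,1) via y @ 3.5400  # hit
  → r_1 = 3.5400
beam 2: φ=-45°, α=300°
  direction (0.5000, -0.8660); cell (6,3); t to first gridline: x 0.5400, y 0.8891 (then +2.0000 / +1.1547)
    (7,3) via x @ 0.5400  # hit
  → r_2 = 0.5400
beam 3: φ=45°, α=30°
  direction (0.8660, 0.5000); cell (6,3); t to first gridline: x 0.3118, y 0.4600 (then +1.1547 / +2.0000)
    (7,3) via x @ 0.3118  # hit
  → r_3 = 0.3118
beam 4: φ=135°, α=120°
  direction (-0.5000, 0.8660); cell (6,3); t to first gridline: x 1.4600, y 0.2656 (then +2.0000 / +1.1547)
    (6,4) via y @ 0.2656  # hit
  → r_4 = 0.2656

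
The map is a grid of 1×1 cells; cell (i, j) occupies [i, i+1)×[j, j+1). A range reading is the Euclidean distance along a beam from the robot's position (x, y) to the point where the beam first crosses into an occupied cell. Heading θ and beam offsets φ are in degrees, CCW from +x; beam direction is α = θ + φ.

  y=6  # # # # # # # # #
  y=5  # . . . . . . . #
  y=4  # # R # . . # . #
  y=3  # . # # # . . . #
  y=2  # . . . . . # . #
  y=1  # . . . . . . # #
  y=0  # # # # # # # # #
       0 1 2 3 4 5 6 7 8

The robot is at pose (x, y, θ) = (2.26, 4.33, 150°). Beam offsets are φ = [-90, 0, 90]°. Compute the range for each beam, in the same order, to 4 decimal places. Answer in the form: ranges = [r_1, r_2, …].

ranges = [1.9283, 0.3002, 0.3811]

beam 1: φ=-90°, α=60°
  cosα=0.5000 sinα=0.8660 | (2,4) | tMaxX 1.4800 tMaxY 0.7736 | tΔX 2.0000 tΔY 1.1547
    t=0.7736 [y] (2,5)
    t=1.4800 [x] (3,5)
    t=1.9283 [y] (3,6) — stop
  → r_1 = 1.9283
beam 2: φ=0°, α=150°
  cosα=-0.8660 sinα=0.5000 | (2,4) | tMaxX 0.3002 tMaxY 1.3400 | tΔX 1.1547 tΔY 2.0000
    t=0.3002 [x] (1,4) — stop
  → r_2 = 0.3002
beam 3: φ=90°, α=240°
  cosα=-0.5000 sinα=-0.8660 | (2,4) | tMaxX 0.5200 tMaxY 0.3811 | tΔX 2.0000 tΔY 1.1547
    t=0.3811 [y] (2,3) — stop
  → r_3 = 0.3811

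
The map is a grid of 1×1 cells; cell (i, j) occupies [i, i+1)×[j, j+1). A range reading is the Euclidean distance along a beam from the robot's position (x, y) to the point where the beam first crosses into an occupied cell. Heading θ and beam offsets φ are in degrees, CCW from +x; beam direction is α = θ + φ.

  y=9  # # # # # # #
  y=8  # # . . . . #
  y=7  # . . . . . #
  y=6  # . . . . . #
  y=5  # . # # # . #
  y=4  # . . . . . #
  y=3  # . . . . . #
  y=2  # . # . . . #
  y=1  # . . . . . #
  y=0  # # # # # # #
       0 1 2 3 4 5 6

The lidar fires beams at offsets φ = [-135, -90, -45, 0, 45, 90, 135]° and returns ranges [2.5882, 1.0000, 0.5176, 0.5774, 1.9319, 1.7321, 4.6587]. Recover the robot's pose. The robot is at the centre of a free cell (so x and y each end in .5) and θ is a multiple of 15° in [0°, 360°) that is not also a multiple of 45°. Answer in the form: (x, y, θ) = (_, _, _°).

The pose lattice has 35·16 = 560 candidates. Test each by forward raycasting.
  (4.5, 7.5, 150°): beam 1 = 1.5529 ≠ 2.5882 ✗
  (2.5, 3.5, 150°): beam 1 = 3.6235 ≠ 2.5882 ✗
  (4.5, 6.5, 105°): beam 1 = 1.7321 ≠ 2.5882 ✗
  (2.5, 4.5, 300°): beam 1 = 1.5529 ≠ 2.5882 ✗
  (5.5, 1.5, 300°): beam 5 = 0.5176 ≠ 1.9319 ✗
  …
  (5.5, 3.5, 30°): r_1=2.5882, r_2=1.0000, r_3=0.5176, r_4=0.5774, r_5=1.9319, r_6=1.7321, r_7=4.6587 — all match ✓
Unique over the lattice → pose = (5.5, 3.5, 30°).

(x, y, θ) = (5.5, 3.5, 30°)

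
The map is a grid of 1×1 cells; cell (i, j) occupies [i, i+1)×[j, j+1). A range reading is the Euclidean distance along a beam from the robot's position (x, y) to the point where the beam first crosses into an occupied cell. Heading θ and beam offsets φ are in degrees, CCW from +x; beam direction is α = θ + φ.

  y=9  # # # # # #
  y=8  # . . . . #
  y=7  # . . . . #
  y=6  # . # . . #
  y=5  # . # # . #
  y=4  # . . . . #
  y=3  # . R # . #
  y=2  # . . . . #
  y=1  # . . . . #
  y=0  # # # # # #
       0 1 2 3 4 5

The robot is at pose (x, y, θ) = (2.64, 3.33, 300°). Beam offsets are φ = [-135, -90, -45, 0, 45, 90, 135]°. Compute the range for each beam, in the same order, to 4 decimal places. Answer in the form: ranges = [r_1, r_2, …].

ranges = [1.6979, 1.8937, 2.4122, 2.6905, 0.3727, 0.4157, 1.7289]

beam 1: φ=-135°, α=165°
  d=(-0.9659,0.2588)  start (2,3)  tX=0.6626 tY=2.5887  stride 1/|dx|=1.0353 1/|dy|=3.8637
    cross x-line → (1,3), t=0.6626
    cross x-line → (0,3), t=1.6979 (wall)
  → r_1 = 1.6979
beam 2: φ=-90°, α=210°
  d=(-0.8660,-0.5000)  start (2,3)  tX=0.7390 tY=0.6600  stride 1/|dx|=1.1547 1/|dy|=2.0000
    cross y-line → (2,2), t=0.6600
    cross x-line → (1,2), t=0.7390
    cross x-line → (0,2), t=1.8937 (wall)
  → r_2 = 1.8937
beam 3: φ=-45°, α=255°
  d=(-0.2588,-0.9659)  start (2,3)  tX=2.4728 tY=0.3416  stride 1/|dx|=3.8637 1/|dy|=1.0353
    cross y-line → (2,2), t=0.3416
    cross y-line → (2,1), t=1.3769
    cross y-line → (2,0), t=2.4122 (wall)
  → r_3 = 2.4122
beam 4: φ=0°, α=300°
  d=(0.5000,-0.8660)  start (2,3)  tX=0.7200 tY=0.3811  stride 1/|dx|=2.0000 1/|dy|=1.1547
    cross y-line → (2,2), t=0.3811
    cross x-line → (3,2), t=0.7200
    cross y-line → (3,1), t=1.5358
    cross y-line → (3,0), t=2.6905 (wall)
  → r_4 = 2.6905
beam 5: φ=45°, α=345°
  d=(0.9659,-0.2588)  start (2,3)  tX=0.3727 tY=1.2750  stride 1/|dx|=1.0353 1/|dy|=3.8637
    cross x-line → (3,3), t=0.3727 (wall)
  → r_5 = 0.3727
beam 6: φ=90°, α=30°
  d=(0.8660,0.5000)  start (2,3)  tX=0.4157 tY=1.3400  stride 1/|dx|=1.1547 1/|dy|=2.0000
    cross x-line → (3,3), t=0.4157 (wall)
  → r_6 = 0.4157
beam 7: φ=135°, α=75°
  d=(0.2588,0.9659)  start (2,3)  tX=1.3909 tY=0.6936  stride 1/|dx|=3.8637 1/|dy|=1.0353
    cross y-line → (2,4), t=0.6936
    cross x-line → (3,4), t=1.3909
    cross y-line → (3,5), t=1.7289 (wall)
  → r_7 = 1.7289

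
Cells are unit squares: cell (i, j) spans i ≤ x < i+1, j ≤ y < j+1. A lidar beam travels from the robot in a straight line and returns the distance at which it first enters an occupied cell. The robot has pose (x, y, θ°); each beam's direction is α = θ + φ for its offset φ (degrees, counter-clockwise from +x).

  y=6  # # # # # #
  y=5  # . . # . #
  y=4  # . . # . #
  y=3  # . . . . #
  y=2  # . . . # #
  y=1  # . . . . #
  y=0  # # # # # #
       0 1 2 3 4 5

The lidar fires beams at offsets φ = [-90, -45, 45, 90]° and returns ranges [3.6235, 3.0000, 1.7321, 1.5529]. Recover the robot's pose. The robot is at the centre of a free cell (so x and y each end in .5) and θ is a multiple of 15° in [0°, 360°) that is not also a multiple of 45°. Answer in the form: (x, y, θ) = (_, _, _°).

(x, y, θ) = (1.5, 4.5, 15°)

The pose lattice has 17·16 = 272 candidates. Test each by forward raycasting.
  (2.5, 2.5, 60°): beam 1 = 2.8868 ≠ 3.6235 ✗
  (3.5, 2.5, 195°): beam 1 = 1.5529 ≠ 3.6235 ✗
  (4.5, 3.5, 75°): beam 1 = 0.5176 ≠ 3.6235 ✗
  (3.5, 1.5, 120°): beam 1 = 1.0000 ≠ 3.6235 ✗
  (4.5, 4.5, 165°): beam 1 = 1.5529 ≠ 3.6235 ✗
  …
  (1.5, 4.5, 15°): r_1=3.6235, r_2=3.0000, r_3=1.7321, r_4=1.5529 — all match ✓
Unique over the lattice → pose = (1.5, 4.5, 15°).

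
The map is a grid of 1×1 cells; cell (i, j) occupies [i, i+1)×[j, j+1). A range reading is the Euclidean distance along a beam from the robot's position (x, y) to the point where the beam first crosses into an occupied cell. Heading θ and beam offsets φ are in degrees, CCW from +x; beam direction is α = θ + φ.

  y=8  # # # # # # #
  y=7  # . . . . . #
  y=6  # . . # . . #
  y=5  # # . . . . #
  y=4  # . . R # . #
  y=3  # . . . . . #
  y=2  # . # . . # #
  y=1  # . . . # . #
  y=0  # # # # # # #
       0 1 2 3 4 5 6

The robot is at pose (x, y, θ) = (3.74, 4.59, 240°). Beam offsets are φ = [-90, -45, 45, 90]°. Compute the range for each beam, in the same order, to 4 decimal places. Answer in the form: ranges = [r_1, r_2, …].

ranges = [2.0092, 2.8367, 2.6814, 0.3002]

beam 1: φ=-90°, α=150°
  cosα=-0.8660 sinα=0.5000 | (3,4) | tMaxX 0.8545 tMaxY 0.8200 | tΔX 1.1547 tΔY 2.0000
    t=0.8200 [y] (3,5)
    t=0.8545 [x] (2,5)
    t=2.0092 [x] (1,5) — stop
  → r_1 = 2.0092
beam 2: φ=-45°, α=195°
  cosα=-0.9659 sinα=-0.2588 | (3,4) | tMaxX 0.7661 tMaxY 2.2796 | tΔX 1.0353 tΔY 3.8637
    t=0.7661 [x] (2,4)
    t=1.8014 [x] (1,4)
    t=2.2796 [y] (1,3)
    t=2.8367 [x] (0,3) — stop
  → r_2 = 2.8367
beam 3: φ=45°, α=285°
  cosα=0.2588 sinα=-0.9659 | (3,4) | tMaxX 1.0046 tMaxY 0.6108 | tΔX 3.8637 tΔY 1.0353
    t=0.6108 [y] (3,3)
    t=1.0046 [x] (4,3)
    t=1.6461 [y] (4,2)
    t=2.6814 [y] (4,1) — stop
  → r_3 = 2.6814
beam 4: φ=90°, α=330°
  cosα=0.8660 sinα=-0.5000 | (3,4) | tMaxX 0.3002 tMaxY 1.1800 | tΔX 1.1547 tΔY 2.0000
    t=0.3002 [x] (4,4) — stop
  → r_4 = 0.3002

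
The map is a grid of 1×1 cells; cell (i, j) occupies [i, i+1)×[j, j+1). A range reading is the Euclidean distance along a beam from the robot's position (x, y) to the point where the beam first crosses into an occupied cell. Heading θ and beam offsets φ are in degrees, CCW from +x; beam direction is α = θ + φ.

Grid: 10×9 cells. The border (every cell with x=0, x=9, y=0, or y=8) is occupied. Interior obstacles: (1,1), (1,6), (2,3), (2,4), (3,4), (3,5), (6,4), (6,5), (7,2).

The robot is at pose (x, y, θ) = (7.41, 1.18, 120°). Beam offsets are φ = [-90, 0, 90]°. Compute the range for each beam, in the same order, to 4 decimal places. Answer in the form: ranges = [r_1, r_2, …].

ranges = [1.8360, 7.8751, 0.3600]

beam 1: φ=-90°, α=30°
  cosα=0.8660 sinα=0.5000 | (7,1) | tMaxX 0.6813 tMaxY 1.6400 | tΔX 1.1547 tΔY 2.0000
    t=0.6813 [x] (8,1)
    t=1.6400 [y] (8,2)
    t=1.8360 [x] (9,2) — stop
  → r_1 = 1.8360
beam 2: φ=0°, α=120°
  cosα=-0.5000 sinα=0.8660 | (7,1) | tMaxX 0.8200 tMaxY 0.9469 | tΔX 2.0000 tΔY 1.1547
    t=0.8200 [x] (6,1)
    t=0.9469 [y] (6,2)
    t=2.1016 [y] (6,3)
    t=2.8200 [x] (5,3)
    t=3.2563 [y] (5,4)
    t=4.4110 [y] (5,5)
    t=4.8200 [x] (4,5)
    t=5.5657 [y] (4,6)
    t=6.7204 [y] (4,7)
    t=6.8200 [x] (3,7)
    t=7.8751 [y] (3,8) — stop
  → r_2 = 7.8751
beam 3: φ=90°, α=210°
  cosα=-0.8660 sinα=-0.5000 | (7,1) | tMaxX 0.4734 tMaxY 0.3600 | tΔX 1.1547 tΔY 2.0000
    t=0.3600 [y] (7,0) — stop
  → r_3 = 0.3600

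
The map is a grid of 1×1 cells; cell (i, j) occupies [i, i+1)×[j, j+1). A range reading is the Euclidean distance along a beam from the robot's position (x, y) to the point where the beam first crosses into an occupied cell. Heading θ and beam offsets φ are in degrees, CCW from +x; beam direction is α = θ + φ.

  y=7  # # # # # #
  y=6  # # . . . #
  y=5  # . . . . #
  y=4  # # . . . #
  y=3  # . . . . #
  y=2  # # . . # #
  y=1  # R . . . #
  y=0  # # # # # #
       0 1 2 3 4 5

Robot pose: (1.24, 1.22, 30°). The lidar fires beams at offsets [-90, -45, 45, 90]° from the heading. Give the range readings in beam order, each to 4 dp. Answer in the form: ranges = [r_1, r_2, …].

beam 1: φ=-90°, α=300°
  d=(0.5000,-0.8660)  start (1,1)  tX=1.5200 tY=0.2540  stride 1/|dx|=2.0000 1/|dy|=1.1547
    cross y-line → (1,0), t=0.2540 (wall)
  → r_1 = 0.2540
beam 2: φ=-45°, α=345°
  d=(0.9659,-0.2588)  start (1,1)  tX=0.7868 tY=0.8500  stride 1/|dx|=1.0353 1/|dy|=3.8637
    cross x-line → (2,1), t=0.7868
    cross y-line → (2,0), t=0.8500 (wall)
  → r_2 = 0.8500
beam 3: φ=45°, α=75°
  d=(0.2588,0.9659)  start (1,1)  tX=2.9364 tY=0.8075  stride 1/|dx|=3.8637 1/|dy|=1.0353
    cross y-line → (1,2), t=0.8075 (wall)
  → r_3 = 0.8075
beam 4: φ=90°, α=120°
  d=(-0.5000,0.8660)  start (1,1)  tX=0.4800 tY=0.9007  stride 1/|dx|=2.0000 1/|dy|=1.1547
    cross x-line → (0,1), t=0.4800 (wall)
  → r_4 = 0.4800

ranges = [0.2540, 0.8500, 0.8075, 0.4800]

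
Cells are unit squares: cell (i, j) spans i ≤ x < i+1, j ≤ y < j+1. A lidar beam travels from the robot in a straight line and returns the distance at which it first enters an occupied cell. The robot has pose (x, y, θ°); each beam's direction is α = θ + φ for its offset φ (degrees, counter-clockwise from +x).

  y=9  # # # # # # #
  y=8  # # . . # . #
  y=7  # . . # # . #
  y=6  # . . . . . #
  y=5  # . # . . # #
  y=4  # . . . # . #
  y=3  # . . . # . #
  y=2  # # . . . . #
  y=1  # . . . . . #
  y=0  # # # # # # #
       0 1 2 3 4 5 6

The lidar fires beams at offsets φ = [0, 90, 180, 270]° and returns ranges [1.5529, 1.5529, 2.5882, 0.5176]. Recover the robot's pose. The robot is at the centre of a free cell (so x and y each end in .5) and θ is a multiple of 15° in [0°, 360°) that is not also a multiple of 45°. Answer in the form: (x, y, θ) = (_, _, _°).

Enumerate (i+0.5, j+0.5, θ) over the 31 free cells and 16 admissible headings. For each, cast all 4 beams and compare to the given ranges.
  (4.5, 1.5, 120°): beam 1 = 4.0415 ≠ 1.5529 ✗
  (5.5, 6.5, 255°): beam 1 = 0.5176 ≠ 1.5529 ✗
  (3.5, 2.5, 30°): beam 1 = 1.0000 ≠ 1.5529 ✗
  (1.5, 1.5, 285°): beam 1 = 0.5176 ≠ 1.5529 ✗
  (2.5, 1.5, 195°): beam 2 = 0.5176 ≠ 1.5529 ✗
  …
  (4.5, 1.5, 345°): r_1=1.5529, r_2=1.5529, r_3=2.5882, r_4=0.5176 — all match ✓
Unique over the lattice → pose = (4.5, 1.5, 345°).

(x, y, θ) = (4.5, 1.5, 345°)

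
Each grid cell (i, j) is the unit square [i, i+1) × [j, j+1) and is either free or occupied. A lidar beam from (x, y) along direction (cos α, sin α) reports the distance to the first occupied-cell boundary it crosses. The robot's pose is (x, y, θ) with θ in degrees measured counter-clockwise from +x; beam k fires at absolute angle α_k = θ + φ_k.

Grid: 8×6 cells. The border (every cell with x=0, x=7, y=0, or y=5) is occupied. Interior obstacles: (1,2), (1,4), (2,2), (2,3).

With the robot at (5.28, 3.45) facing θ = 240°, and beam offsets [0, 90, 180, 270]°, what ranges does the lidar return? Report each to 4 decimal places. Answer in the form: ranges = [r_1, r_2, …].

ranges = [2.8290, 1.9861, 1.7898, 3.1000]

beam 1: φ=0°, α=240°
  cosα=-0.5000 sinα=-0.8660 | (5,3) | tMaxX 0.5600 tMaxY 0.5196 | tΔX 2.0000 tΔY 1.1547
    t=0.5196 [y] (5,2)
    t=0.5600 [x] (4,2)
    t=1.6743 [y] (4,1)
    t=2.5600 [x] (3,1)
    t=2.8290 [y] (3,0) — stop
  → r_1 = 2.8290
beam 2: φ=90°, α=330°
  cosα=0.8660 sinα=-0.5000 | (5,3) | tMaxX 0.8314 tMaxY 0.9000 | tΔX 1.1547 tΔY 2.0000
    t=0.8314 [x] (6,3)
    t=0.9000 [y] (6,2)
    t=1.9861 [x] (7,2) — stop
  → r_2 = 1.9861
beam 3: φ=180°, α=60°
  cosα=0.5000 sinα=0.8660 | (5,3) | tMaxX 1.4400 tMaxY 0.6351 | tΔX 2.0000 tΔY 1.1547
    t=0.6351 [y] (5,4)
    t=1.4400 [x] (6,4)
    t=1.7898 [y] (6,5) — stop
  → r_3 = 1.7898
beam 4: φ=270°, α=150°
  cosα=-0.8660 sinα=0.5000 | (5,3) | tMaxX 0.3233 tMaxY 1.1000 | tΔX 1.1547 tΔY 2.0000
    t=0.3233 [x] (4,3)
    t=1.1000 [y] (4,4)
    t=1.4780 [x] (3,4)
    t=2.6327 [x] (2,4)
    t=3.1000 [y] (2,5) — stop
  → r_4 = 3.1000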